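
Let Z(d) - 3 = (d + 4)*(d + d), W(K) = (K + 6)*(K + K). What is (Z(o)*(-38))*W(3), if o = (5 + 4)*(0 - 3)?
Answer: -2554740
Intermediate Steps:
W(K) = 2*K*(6 + K) (W(K) = (6 + K)*(2*K) = 2*K*(6 + K))
o = -27 (o = 9*(-3) = -27)
Z(d) = 3 + 2*d*(4 + d) (Z(d) = 3 + (d + 4)*(d + d) = 3 + (4 + d)*(2*d) = 3 + 2*d*(4 + d))
(Z(o)*(-38))*W(3) = ((3 + 2*(-27)**2 + 8*(-27))*(-38))*(2*3*(6 + 3)) = ((3 + 2*729 - 216)*(-38))*(2*3*9) = ((3 + 1458 - 216)*(-38))*54 = (1245*(-38))*54 = -47310*54 = -2554740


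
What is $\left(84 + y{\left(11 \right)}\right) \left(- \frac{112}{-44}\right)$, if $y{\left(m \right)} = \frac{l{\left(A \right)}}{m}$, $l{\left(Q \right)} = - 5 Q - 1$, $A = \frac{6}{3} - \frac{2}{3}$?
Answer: $\frac{76972}{363} \approx 212.04$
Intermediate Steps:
$A = \frac{4}{3}$ ($A = 6 \cdot \frac{1}{3} - \frac{2}{3} = 2 - \frac{2}{3} = \frac{4}{3} \approx 1.3333$)
$l{\left(Q \right)} = -1 - 5 Q$
$y{\left(m \right)} = - \frac{23}{3 m}$ ($y{\left(m \right)} = \frac{-1 - \frac{20}{3}}{m} = - \frac{23}{3 m}$)
$\left(84 + y{\left(11 \right)}\right) \left(- \frac{112}{-44}\right) = \left(84 - \frac{23}{3 \cdot 11}\right) \left(- \frac{112}{-44}\right) = \left(84 - \frac{23}{33}\right) \left(\left(-112\right) \left(- \frac{1}{44}\right)\right) = \left(84 - \frac{23}{33}\right) \frac{28}{11} = \frac{2749}{33} \cdot \frac{28}{11} = \frac{76972}{363}$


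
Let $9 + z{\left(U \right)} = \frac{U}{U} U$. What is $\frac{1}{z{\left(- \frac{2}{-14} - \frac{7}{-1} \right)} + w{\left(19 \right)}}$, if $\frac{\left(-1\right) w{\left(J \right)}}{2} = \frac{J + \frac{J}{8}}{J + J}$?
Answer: $- \frac{56}{167} \approx -0.33533$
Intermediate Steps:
$w{\left(J \right)} = - \frac{9}{8}$ ($w{\left(J \right)} = - 2 \frac{J + \frac{J}{8}}{J + J} = - 2 \frac{J + J \frac{1}{8}}{2 J} = - 2 \left(J + \frac{J}{8}\right) \frac{1}{2 J} = - 2 \frac{9 J}{8} \frac{1}{2 J} = \left(-2\right) \frac{9}{16} = - \frac{9}{8}$)
$z{\left(U \right)} = -9 + U$ ($z{\left(U \right)} = -9 + \frac{U}{U} U = -9 + 1 U = -9 + U$)
$\frac{1}{z{\left(- \frac{2}{-14} - \frac{7}{-1} \right)} + w{\left(19 \right)}} = \frac{1}{\left(-9 - \left(-7 - \frac{1}{7}\right)\right) - \frac{9}{8}} = \frac{1}{\left(-9 - - \frac{50}{7}\right) - \frac{9}{8}} = \frac{1}{\left(-9 + \left(\frac{1}{7} + 7\right)\right) - \frac{9}{8}} = \frac{1}{\left(-9 + \frac{50}{7}\right) - \frac{9}{8}} = \frac{1}{- \frac{13}{7} - \frac{9}{8}} = \frac{1}{- \frac{167}{56}} = - \frac{56}{167}$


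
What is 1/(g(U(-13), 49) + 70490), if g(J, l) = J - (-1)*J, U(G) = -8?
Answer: 1/70474 ≈ 1.4190e-5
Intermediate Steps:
g(J, l) = 2*J (g(J, l) = J + J = 2*J)
1/(g(U(-13), 49) + 70490) = 1/(2*(-8) + 70490) = 1/(-16 + 70490) = 1/70474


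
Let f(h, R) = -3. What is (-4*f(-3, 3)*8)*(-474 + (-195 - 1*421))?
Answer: -104640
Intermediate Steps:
(-4*f(-3, 3)*8)*(-474 + (-195 - 1*421)) = (-4*(-3)*8)*(-474 + (-195 - 1*421)) = (12*8)*(-474 + (-195 - 421)) = 96*(-474 - 616) = 96*(-1090) = -104640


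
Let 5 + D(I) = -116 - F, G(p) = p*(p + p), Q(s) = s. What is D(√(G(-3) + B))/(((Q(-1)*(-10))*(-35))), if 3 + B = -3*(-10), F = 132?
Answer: 253/350 ≈ 0.72286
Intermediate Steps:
B = 27 (B = -3 - 3*(-10) = -3 + 30 = 27)
G(p) = 2*p² (G(p) = p*(2*p) = 2*p²)
D(I) = -253 (D(I) = -5 + (-116 - 1*132) = -5 + (-116 - 132) = -5 - 248 = -253)
D(√(G(-3) + B))/(((Q(-1)*(-10))*(-35))) = -253/(-1*(-10)*(-35)) = -253/(10*(-35)) = -253/(-350) = -253*(-1/350) = 253/350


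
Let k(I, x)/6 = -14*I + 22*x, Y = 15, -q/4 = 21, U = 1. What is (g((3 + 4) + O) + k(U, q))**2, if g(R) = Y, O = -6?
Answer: 124478649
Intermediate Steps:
q = -84 (q = -4*21 = -84)
k(I, x) = -84*I + 132*x (k(I, x) = 6*(-14*I + 22*x) = -84*I + 132*x)
g(R) = 15
(g((3 + 4) + O) + k(U, q))**2 = (15 + (-84*1 + 132*(-84)))**2 = (15 + (-84 - 11088))**2 = (15 - 11172)**2 = (-11157)**2 = 124478649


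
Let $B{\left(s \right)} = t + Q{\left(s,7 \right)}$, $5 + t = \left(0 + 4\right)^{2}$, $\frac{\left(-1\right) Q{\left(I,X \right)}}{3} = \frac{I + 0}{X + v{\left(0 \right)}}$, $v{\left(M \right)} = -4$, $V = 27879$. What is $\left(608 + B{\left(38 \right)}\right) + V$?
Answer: $28460$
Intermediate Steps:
$Q{\left(I,X \right)} = - \frac{3 I}{-4 + X}$ ($Q{\left(I,X \right)} = - 3 \frac{I + 0}{X - 4} = - 3 \frac{I}{-4 + X} = - \frac{3 I}{-4 + X}$)
$t = 11$ ($t = -5 + \left(0 + 4\right)^{2} = -5 + 4^{2} = -5 + 16 = 11$)
$B{\left(s \right)} = 11 - s$ ($B{\left(s \right)} = 11 - \frac{3 s}{-4 + 7} = 11 - \frac{3 s}{3} = 11 - 3 s \frac{1}{3} = 11 - s$)
$\left(608 + B{\left(38 \right)}\right) + V = \left(608 + \left(11 - 38\right)\right) + 27879 = \left(608 - 27\right) + 27879 = 581 + 27879 = 28460$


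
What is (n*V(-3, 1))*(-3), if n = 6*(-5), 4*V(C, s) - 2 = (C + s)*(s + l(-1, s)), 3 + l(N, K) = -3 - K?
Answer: 315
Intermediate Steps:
l(N, K) = -6 - K (l(N, K) = -3 + (-3 - K) = -6 - K)
V(C, s) = ½ - 3*C/2 - 3*s/2 (V(C, s) = ½ + ((C + s)*(s + (-6 - s)))/4 = ½ + ((C + s)*(-6))/4 = ½ + (-6*C - 6*s)/4 = ½ + (-3*C/2 - 3*s/2) = ½ - 3*C/2 - 3*s/2)
n = -30
(n*V(-3, 1))*(-3) = -30*(½ - 3/2*(-3) - 3/2*1)*(-3) = -30*(½ + 9/2 - 3/2)*(-3) = -30*7/2*(-3) = -105*(-3) = 315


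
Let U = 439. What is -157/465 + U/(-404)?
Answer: -267563/187860 ≈ -1.4243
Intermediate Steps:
-157/465 + U/(-404) = -157/465 + 439/(-404) = -157*1/465 + 439*(-1/404) = -157/465 - 439/404 = -267563/187860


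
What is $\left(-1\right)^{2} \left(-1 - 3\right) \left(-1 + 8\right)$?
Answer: $-28$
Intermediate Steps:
$\left(-1\right)^{2} \left(-1 - 3\right) \left(-1 + 8\right) = 1 \left(-1 - 3\right) 7 = 1 \left(-4\right) 7 = \left(-4\right) 7 = -28$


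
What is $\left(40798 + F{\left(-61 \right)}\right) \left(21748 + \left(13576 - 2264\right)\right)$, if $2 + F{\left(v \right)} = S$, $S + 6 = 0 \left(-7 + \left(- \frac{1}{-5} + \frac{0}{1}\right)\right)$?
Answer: $1348517400$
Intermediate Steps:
$S = -6$ ($S = -6 + 0 \left(-7 + \left(- \frac{1}{-5} + \frac{0}{1}\right)\right) = -6 + 0 \left(-7 + \left(\left(-1\right) \left(- \frac{1}{5}\right) + 0 \cdot 1\right)\right) = -6 + 0 \left(-7 + \left(\frac{1}{5} + 0\right)\right) = -6 + 0 \left(-7 + \frac{1}{5}\right) = -6 + 0 \left(- \frac{34}{5}\right) = -6 + 0 = -6$)
$F{\left(v \right)} = -8$ ($F{\left(v \right)} = -2 - 6 = -8$)
$\left(40798 + F{\left(-61 \right)}\right) \left(21748 + \left(13576 - 2264\right)\right) = \left(40798 - 8\right) \left(21748 + \left(13576 - 2264\right)\right) = 40790 \left(21748 + 11312\right) = 40790 \cdot 33060 = 1348517400$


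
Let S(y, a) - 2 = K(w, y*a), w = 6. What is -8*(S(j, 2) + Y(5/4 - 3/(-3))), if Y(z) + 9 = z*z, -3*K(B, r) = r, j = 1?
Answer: 125/6 ≈ 20.833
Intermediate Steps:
K(B, r) = -r/3
S(y, a) = 2 - a*y/3 (S(y, a) = 2 - y*a/3 = 2 - a*y/3)
Y(z) = -9 + z² (Y(z) = -9 + z*z = -9 + z²)
-8*(S(j, 2) + Y(5/4 - 3/(-3))) = -8*((2 - ⅓*2*1) + (-9 + (5/4 - 3/(-3))²)) = -8*((2 - ⅔) + (-9 + (5*(¼) - 3*(-⅓))²)) = -8*(4/3 + (-9 + (5/4 + 1)²)) = -8*(4/3 + (-9 + (9/4)²)) = -8*(4/3 + (-9 + 81/16)) = -8*(4/3 - 63/16) = -8*(-125/48) = 125/6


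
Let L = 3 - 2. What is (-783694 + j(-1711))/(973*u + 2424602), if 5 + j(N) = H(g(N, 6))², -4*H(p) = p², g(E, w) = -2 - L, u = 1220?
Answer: -12539103/57786592 ≈ -0.21699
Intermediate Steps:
L = 1
g(E, w) = -3 (g(E, w) = -2 - 1*1 = -2 - 1 = -3)
H(p) = -p²/4
j(N) = 1/16 (j(N) = -5 + (-¼*(-3)²)² = -5 + (-¼*9)² = -5 + (-9/4)² = -5 + 81/16 = 1/16)
(-783694 + j(-1711))/(973*u + 2424602) = (-783694 + 1/16)/(973*1220 + 2424602) = -12539103/(16*(1187060 + 2424602)) = -12539103/16/3611662 = -12539103/16*1/3611662 = -12539103/57786592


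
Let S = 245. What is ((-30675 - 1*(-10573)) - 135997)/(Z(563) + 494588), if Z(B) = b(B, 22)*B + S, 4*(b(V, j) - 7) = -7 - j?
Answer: -624396/1978769 ≈ -0.31555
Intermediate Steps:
b(V, j) = 21/4 - j/4 (b(V, j) = 7 + (-7 - j)/4 = 7 + (-7/4 - j/4) = 21/4 - j/4)
Z(B) = 245 - B/4 (Z(B) = (21/4 - ¼*22)*B + 245 = (21/4 - 11/2)*B + 245 = -B/4 + 245 = 245 - B/4)
((-30675 - 1*(-10573)) - 135997)/(Z(563) + 494588) = ((-30675 - 1*(-10573)) - 135997)/((245 - ¼*563) + 494588) = ((-30675 + 10573) - 135997)/((245 - 563/4) + 494588) = (-20102 - 135997)/(417/4 + 494588) = -156099/1978769/4 = -156099*4/1978769 = -624396/1978769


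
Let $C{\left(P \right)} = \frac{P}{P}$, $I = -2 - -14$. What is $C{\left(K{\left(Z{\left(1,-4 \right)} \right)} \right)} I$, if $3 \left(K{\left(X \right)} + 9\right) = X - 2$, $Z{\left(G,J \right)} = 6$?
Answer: $12$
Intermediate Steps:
$K{\left(X \right)} = - \frac{29}{3} + \frac{X}{3}$ ($K{\left(X \right)} = -9 + \frac{X - 2}{3} = -9 + \frac{-2 + X}{3} = -9 + \left(- \frac{2}{3} + \frac{X}{3}\right) = - \frac{29}{3} + \frac{X}{3}$)
$I = 12$ ($I = -2 + 14 = 12$)
$C{\left(P \right)} = 1$
$C{\left(K{\left(Z{\left(1,-4 \right)} \right)} \right)} I = 1 \cdot 12 = 12$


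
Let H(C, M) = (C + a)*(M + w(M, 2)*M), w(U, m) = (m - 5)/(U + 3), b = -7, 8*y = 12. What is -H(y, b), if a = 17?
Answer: 1813/8 ≈ 226.63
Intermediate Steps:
y = 3/2 (y = (1/8)*12 = 3/2 ≈ 1.5000)
w(U, m) = (-5 + m)/(3 + U)
H(C, M) = (17 + C)*(M - 3*M/(3 + M)) (H(C, M) = (C + 17)*(M + ((-5 + 2)/(3 + M))*M) = (17 + C)*(M + (-3/(3 + M))*M) = (17 + C)*(M - 3*M/(3 + M)))
-H(y, b) = -(-7)**2*(17 + 3/2)/(3 - 7) = -49*37/((-4)*2) = -49*(-1)*37/(4*2) = -1*(-1813/8) = 1813/8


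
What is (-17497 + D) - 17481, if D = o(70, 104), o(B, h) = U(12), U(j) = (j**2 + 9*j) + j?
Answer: -34714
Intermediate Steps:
U(j) = j**2 + 10*j
o(B, h) = 264 (o(B, h) = 12*(10 + 12) = 12*22 = 264)
D = 264
(-17497 + D) - 17481 = (-17497 + 264) - 17481 = -17233 - 17481 = -34714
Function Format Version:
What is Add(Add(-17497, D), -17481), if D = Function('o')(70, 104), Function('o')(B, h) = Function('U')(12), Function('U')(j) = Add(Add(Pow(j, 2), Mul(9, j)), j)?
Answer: -34714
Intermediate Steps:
Function('U')(j) = Add(Pow(j, 2), Mul(10, j))
Function('o')(B, h) = 264 (Function('o')(B, h) = Mul(12, Add(10, 12)) = Mul(12, 22) = 264)
D = 264
Add(Add(-17497, D), -17481) = Add(Add(-17497, 264), -17481) = Add(-17233, -17481) = -34714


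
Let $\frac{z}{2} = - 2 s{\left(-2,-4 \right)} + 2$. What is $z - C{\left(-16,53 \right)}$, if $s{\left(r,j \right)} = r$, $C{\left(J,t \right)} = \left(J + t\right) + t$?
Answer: $-78$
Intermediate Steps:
$C{\left(J,t \right)} = J + 2 t$
$z = 12$ ($z = 2 \left(\left(-2\right) \left(-2\right) + 2\right) = 2 \left(4 + 2\right) = 2 \cdot 6 = 12$)
$z - C{\left(-16,53 \right)} = 12 - \left(-16 + 2 \cdot 53\right) = 12 - \left(-16 + 106\right) = 12 - 90 = -78$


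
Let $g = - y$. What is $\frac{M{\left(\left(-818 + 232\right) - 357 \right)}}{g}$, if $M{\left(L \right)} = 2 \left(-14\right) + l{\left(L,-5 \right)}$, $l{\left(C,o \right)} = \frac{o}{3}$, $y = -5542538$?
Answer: $- \frac{89}{16627614} \approx -5.3525 \cdot 10^{-6}$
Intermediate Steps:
$l{\left(C,o \right)} = \frac{o}{3}$ ($l{\left(C,o \right)} = o \frac{1}{3} = \frac{o}{3}$)
$g = 5542538$ ($g = \left(-1\right) \left(-5542538\right) = 5542538$)
$M{\left(L \right)} = - \frac{89}{3}$ ($M{\left(L \right)} = 2 \left(-14\right) + \frac{1}{3} \left(-5\right) = -28 - \frac{5}{3} = - \frac{89}{3}$)
$\frac{M{\left(\left(-818 + 232\right) - 357 \right)}}{g} = - \frac{89}{3 \cdot 5542538} = \left(- \frac{89}{3}\right) \frac{1}{5542538} = - \frac{89}{16627614}$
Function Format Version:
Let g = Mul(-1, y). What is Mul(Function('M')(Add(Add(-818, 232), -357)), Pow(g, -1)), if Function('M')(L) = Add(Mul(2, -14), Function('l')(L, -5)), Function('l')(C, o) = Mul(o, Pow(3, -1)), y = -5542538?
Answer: Rational(-89, 16627614) ≈ -5.3525e-6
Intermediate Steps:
Function('l')(C, o) = Mul(Rational(1, 3), o) (Function('l')(C, o) = Mul(o, Rational(1, 3)) = Mul(Rational(1, 3), o))
g = 5542538 (g = Mul(-1, -5542538) = 5542538)
Function('M')(L) = Rational(-89, 3) (Function('M')(L) = Add(Mul(2, -14), Mul(Rational(1, 3), -5)) = Add(-28, Rational(-5, 3)) = Rational(-89, 3))
Mul(Function('M')(Add(Add(-818, 232), -357)), Pow(g, -1)) = Mul(Rational(-89, 3), Pow(5542538, -1)) = Mul(Rational(-89, 3), Rational(1, 5542538)) = Rational(-89, 16627614)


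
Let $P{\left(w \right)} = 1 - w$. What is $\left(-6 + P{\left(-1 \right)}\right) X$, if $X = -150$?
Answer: $600$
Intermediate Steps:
$\left(-6 + P{\left(-1 \right)}\right) X = \left(-6 + \left(1 - -1\right)\right) \left(-150\right) = \left(-6 + \left(1 + 1\right)\right) \left(-150\right) = \left(-6 + 2\right) \left(-150\right) = \left(-4\right) \left(-150\right) = 600$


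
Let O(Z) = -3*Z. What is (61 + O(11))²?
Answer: 784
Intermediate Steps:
(61 + O(11))² = (61 - 3*11)² = (61 - 33)² = 28² = 784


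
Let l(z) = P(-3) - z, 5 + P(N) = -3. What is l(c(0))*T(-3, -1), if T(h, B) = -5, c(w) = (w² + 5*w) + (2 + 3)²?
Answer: 165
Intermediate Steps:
P(N) = -8 (P(N) = -5 - 3 = -8)
c(w) = 25 + w² + 5*w (c(w) = (w² + 5*w) + 5² = (w² + 5*w) + 25 = 25 + w² + 5*w)
l(z) = -8 - z
l(c(0))*T(-3, -1) = (-8 - (25 + 0² + 5*0))*(-5) = (-8 - (25 + 0 + 0))*(-5) = (-8 - 1*25)*(-5) = (-8 - 25)*(-5) = -33*(-5) = 165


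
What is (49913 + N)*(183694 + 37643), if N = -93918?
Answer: -9739934685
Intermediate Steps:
(49913 + N)*(183694 + 37643) = (49913 - 93918)*(183694 + 37643) = -44005*221337 = -9739934685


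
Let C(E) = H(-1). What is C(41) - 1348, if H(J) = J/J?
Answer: -1347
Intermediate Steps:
H(J) = 1
C(E) = 1
C(41) - 1348 = 1 - 1348 = -1347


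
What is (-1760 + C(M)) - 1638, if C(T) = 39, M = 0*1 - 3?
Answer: -3359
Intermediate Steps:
M = -3 (M = 0 - 3 = -3)
(-1760 + C(M)) - 1638 = (-1760 + 39) - 1638 = -1721 - 1638 = -3359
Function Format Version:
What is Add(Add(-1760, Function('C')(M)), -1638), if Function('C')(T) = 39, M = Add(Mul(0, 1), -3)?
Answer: -3359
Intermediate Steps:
M = -3 (M = Add(0, -3) = -3)
Add(Add(-1760, Function('C')(M)), -1638) = Add(Add(-1760, 39), -1638) = Add(-1721, -1638) = -3359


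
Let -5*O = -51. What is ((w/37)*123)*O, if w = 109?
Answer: 683757/185 ≈ 3696.0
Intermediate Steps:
O = 51/5 (O = -⅕*(-51) = 51/5 ≈ 10.200)
((w/37)*123)*O = ((109/37)*123)*(51/5) = (13407/37)*(51/5) = 683757/185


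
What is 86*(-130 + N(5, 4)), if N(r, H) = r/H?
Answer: -22145/2 ≈ -11073.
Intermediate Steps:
86*(-130 + N(5, 4)) = 86*(-130 + 5/4) = 86*(-515/4) = -22145/2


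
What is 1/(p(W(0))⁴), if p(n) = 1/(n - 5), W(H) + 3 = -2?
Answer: 10000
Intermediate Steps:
W(H) = -5 (W(H) = -3 - 2 = -5)
p(n) = 1/(-5 + n)
1/(p(W(0))⁴) = 1/((1/(-5 - 5))⁴) = 1/((1/(-10))⁴) = 1/((-⅒)⁴) = 1/(1/10000) = 10000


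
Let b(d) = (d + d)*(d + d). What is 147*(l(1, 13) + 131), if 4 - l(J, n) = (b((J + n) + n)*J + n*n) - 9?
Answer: -432327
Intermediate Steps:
b(d) = 4*d² (b(d) = (2*d)*(2*d) = 4*d²)
l(J, n) = 13 - n² - 4*J*(J + 2*n)² (l(J, n) = 4 - (((4*((J + n) + n)²)*J + n*n) - 9) = 4 - (((4*(J + 2*n)²)*J + n²) - 9) = 4 - ((4*J*(J + 2*n)² + n²) - 9) = 4 - ((n² + 4*J*(J + 2*n)²) - 9) = 4 - (-9 + n² + 4*J*(J + 2*n)²) = 4 + (9 - n² - 4*J*(J + 2*n)²) = 13 - n² - 4*J*(J + 2*n)²)
147*(l(1, 13) + 131) = 147*((13 - 1*13² - 4*1*(1 + 2*13)²) + 131) = 147*((13 - 1*169 - 4*1*(1 + 26)²) + 131) = 147*((13 - 169 - 4*1*27²) + 131) = 147*((13 - 169 - 4*1*729) + 131) = 147*((13 - 169 - 2916) + 131) = 147*(-3072 + 131) = 147*(-2941) = -432327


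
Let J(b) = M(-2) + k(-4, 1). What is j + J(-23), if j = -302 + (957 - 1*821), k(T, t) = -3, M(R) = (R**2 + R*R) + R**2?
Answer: -157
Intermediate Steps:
M(R) = 3*R**2 (M(R) = (R**2 + R**2) + R**2 = 2*R**2 + R**2 = 3*R**2)
J(b) = 9 (J(b) = 3*(-2)**2 - 3 = 3*4 - 3 = 12 - 3 = 9)
j = -166 (j = -302 + (957 - 821) = -302 + 136 = -166)
j + J(-23) = -166 + 9 = -157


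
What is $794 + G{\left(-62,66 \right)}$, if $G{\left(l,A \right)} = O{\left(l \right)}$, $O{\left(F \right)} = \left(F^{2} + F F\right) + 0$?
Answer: $8482$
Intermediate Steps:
$O{\left(F \right)} = 2 F^{2}$ ($O{\left(F \right)} = \left(F^{2} + F^{2}\right) + 0 = 2 F^{2} + 0 = 2 F^{2}$)
$G{\left(l,A \right)} = 2 l^{2}$
$794 + G{\left(-62,66 \right)} = 794 + 2 \left(-62\right)^{2} = 794 + 2 \cdot 3844 = 794 + 7688 = 8482$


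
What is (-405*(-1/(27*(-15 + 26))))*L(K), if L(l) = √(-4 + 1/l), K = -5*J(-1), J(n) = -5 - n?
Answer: 3*I*√395/22 ≈ 2.7102*I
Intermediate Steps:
K = 20 (K = -5*(-5 - 1*(-1)) = -5*(-5 + 1) = -5*(-4) = 20)
(-405*(-1/(27*(-15 + 26))))*L(K) = (-405*(-1/(27*(-15 + 26))))*√(-4 + 1/20) = (-405/(11*(-27)))*√(-4 + 1/20) = (-405/(-297))*√(-79/20) = (-405*(-1/297))*(I*√395/10) = 15*(I*√395/10)/11 = 3*I*√395/22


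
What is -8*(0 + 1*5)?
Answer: -40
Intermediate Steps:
-8*(0 + 1*5) = -8*(0 + 5) = -8*5 = -40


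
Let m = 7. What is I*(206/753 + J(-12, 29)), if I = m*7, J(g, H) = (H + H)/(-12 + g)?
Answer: -316295/3012 ≈ -105.01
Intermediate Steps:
J(g, H) = 2*H/(-12 + g) (J(g, H) = (2*H)/(-12 + g) = 2*H/(-12 + g))
I = 49 (I = 7*7 = 49)
I*(206/753 + J(-12, 29)) = 49*(206/753 + 2*29/(-12 - 12)) = 49*(206*(1/753) + 2*29/(-24)) = 49*(206/753 + 2*29*(-1/24)) = 49*(206/753 - 29/12) = 49*(-6455/3012) = -316295/3012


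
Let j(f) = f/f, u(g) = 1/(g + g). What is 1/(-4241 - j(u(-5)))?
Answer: -1/4242 ≈ -0.00023574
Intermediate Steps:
u(g) = 1/(2*g)
j(f) = 1
1/(-4241 - j(u(-5))) = 1/(-4241 - 1*1) = 1/(-4241 - 1) = 1/(-4242) = -1/4242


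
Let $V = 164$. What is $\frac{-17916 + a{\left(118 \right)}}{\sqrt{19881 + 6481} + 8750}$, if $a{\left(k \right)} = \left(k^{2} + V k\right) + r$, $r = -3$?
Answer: $\frac{3199375}{1822289} - \frac{5119 \sqrt{538}}{3644578} \approx 1.7231$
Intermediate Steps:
$a{\left(k \right)} = -3 + k^{2} + 164 k$ ($a{\left(k \right)} = \left(k^{2} + 164 k\right) - 3 = -3 + k^{2} + 164 k$)
$\frac{-17916 + a{\left(118 \right)}}{\sqrt{19881 + 6481} + 8750} = \frac{-17916 + \left(-3 + 118^{2} + 164 \cdot 118\right)}{\sqrt{19881 + 6481} + 8750} = \frac{-17916 + \left(-3 + 13924 + 19352\right)}{\sqrt{26362} + 8750} = \frac{-17916 + 33273}{7 \sqrt{538} + 8750} = \frac{15357}{8750 + 7 \sqrt{538}}$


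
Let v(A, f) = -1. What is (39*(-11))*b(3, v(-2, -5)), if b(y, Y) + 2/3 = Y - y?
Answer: 2002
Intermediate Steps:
b(y, Y) = -2/3 + Y - y (b(y, Y) = -2/3 + (Y - y) = -2/3 + Y - y)
(39*(-11))*b(3, v(-2, -5)) = (39*(-11))*(-2/3 - 1 - 1*3) = -429*(-2/3 - 1 - 3) = -429*(-14/3) = 2002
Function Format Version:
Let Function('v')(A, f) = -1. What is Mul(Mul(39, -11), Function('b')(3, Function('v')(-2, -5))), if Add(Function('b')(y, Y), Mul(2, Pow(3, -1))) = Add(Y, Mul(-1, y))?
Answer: 2002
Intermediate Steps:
Function('b')(y, Y) = Add(Rational(-2, 3), Y, Mul(-1, y)) (Function('b')(y, Y) = Add(Rational(-2, 3), Add(Y, Mul(-1, y))) = Add(Rational(-2, 3), Y, Mul(-1, y)))
Mul(Mul(39, -11), Function('b')(3, Function('v')(-2, -5))) = Mul(Mul(39, -11), Add(Rational(-2, 3), -1, Mul(-1, 3))) = Mul(-429, Add(Rational(-2, 3), -1, -3)) = Mul(-429, Rational(-14, 3)) = 2002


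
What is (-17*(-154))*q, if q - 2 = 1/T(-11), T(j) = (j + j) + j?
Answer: 15470/3 ≈ 5156.7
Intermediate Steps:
T(j) = 3*j (T(j) = 2*j + j = 3*j)
q = 65/33 (q = 2 + 1/(3*(-11)) = 2 + 1/(-33) = 2 - 1/33 = 65/33 ≈ 1.9697)
(-17*(-154))*q = -17*(-154)*(65/33) = 2618*(65/33) = 15470/3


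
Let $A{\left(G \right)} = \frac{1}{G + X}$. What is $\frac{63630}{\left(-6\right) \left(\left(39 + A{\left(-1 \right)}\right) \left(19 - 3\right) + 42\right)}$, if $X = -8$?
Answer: $- \frac{13635}{854} \approx -15.966$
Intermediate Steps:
$A{\left(G \right)} = \frac{1}{-8 + G}$ ($A{\left(G \right)} = \frac{1}{G - 8} = \frac{1}{-8 + G}$)
$\frac{63630}{\left(-6\right) \left(\left(39 + A{\left(-1 \right)}\right) \left(19 - 3\right) + 42\right)} = \frac{63630}{\left(-6\right) \left(\left(39 + \frac{1}{-8 - 1}\right) \left(19 - 3\right) + 42\right)} = \frac{63630}{\left(-6\right) \left(\left(39 + \frac{1}{-9}\right) 16 + 42\right)} = \frac{63630}{\left(-6\right) \left(\left(39 - \frac{1}{9}\right) 16 + 42\right)} = \frac{63630}{\left(-6\right) \left(\frac{350}{9} \cdot 16 + 42\right)} = \frac{63630}{\left(-6\right) \left(\frac{5600}{9} + 42\right)} = \frac{63630}{\left(-6\right) \frac{5978}{9}} = \frac{63630}{- \frac{11956}{3}} = 63630 \left(- \frac{3}{11956}\right) = - \frac{13635}{854}$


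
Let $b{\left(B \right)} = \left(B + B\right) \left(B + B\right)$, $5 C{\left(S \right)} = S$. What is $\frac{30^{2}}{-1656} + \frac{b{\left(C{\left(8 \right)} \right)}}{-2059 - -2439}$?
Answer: $- \frac{56431}{109250} \approx -0.51653$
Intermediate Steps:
$C{\left(S \right)} = \frac{S}{5}$
$b{\left(B \right)} = 4 B^{2}$ ($b{\left(B \right)} = 2 B 2 B = 4 B^{2}$)
$\frac{30^{2}}{-1656} + \frac{b{\left(C{\left(8 \right)} \right)}}{-2059 - -2439} = \frac{30^{2}}{-1656} + \frac{4 \left(\frac{1}{5} \cdot 8\right)^{2}}{-2059 - -2439} = 900 \left(- \frac{1}{1656}\right) + \frac{4 \left(\frac{8}{5}\right)^{2}}{-2059 + 2439} = - \frac{25}{46} + \frac{4 \cdot \frac{64}{25}}{380} = - \frac{25}{46} + \frac{256}{25} \cdot \frac{1}{380} = - \frac{25}{46} + \frac{64}{2375} = - \frac{56431}{109250}$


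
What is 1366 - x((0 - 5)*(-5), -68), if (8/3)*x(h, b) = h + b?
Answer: 11057/8 ≈ 1382.1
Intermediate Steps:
x(h, b) = 3*b/8 + 3*h/8 (x(h, b) = 3*(h + b)/8 = 3*(b + h)/8 = 3*b/8 + 3*h/8)
1366 - x((0 - 5)*(-5), -68) = 1366 - ((3/8)*(-68) + 3*((0 - 5)*(-5))/8) = 1366 - (-51/2 + 3*(-5*(-5))/8) = 1366 - (-51/2 + (3/8)*25) = 1366 - (-51/2 + 75/8) = 1366 - 1*(-129/8) = 1366 + 129/8 = 11057/8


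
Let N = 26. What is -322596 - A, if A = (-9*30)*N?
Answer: -315576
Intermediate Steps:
A = -7020 (A = -9*30*26 = -270*26 = -7020)
-322596 - A = -322596 - 1*(-7020) = -322596 + 7020 = -315576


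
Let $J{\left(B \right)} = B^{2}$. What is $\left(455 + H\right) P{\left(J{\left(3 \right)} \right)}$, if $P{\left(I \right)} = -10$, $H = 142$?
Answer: $-5970$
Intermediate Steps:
$\left(455 + H\right) P{\left(J{\left(3 \right)} \right)} = \left(455 + 142\right) \left(-10\right) = 597 \left(-10\right) = -5970$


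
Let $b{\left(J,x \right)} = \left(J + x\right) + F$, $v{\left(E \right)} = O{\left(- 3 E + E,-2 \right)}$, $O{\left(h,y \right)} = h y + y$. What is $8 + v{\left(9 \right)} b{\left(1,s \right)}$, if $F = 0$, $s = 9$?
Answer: $348$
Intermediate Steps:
$O{\left(h,y \right)} = y + h y$
$v{\left(E \right)} = -2 + 4 E$ ($v{\left(E \right)} = - 2 \left(1 + \left(- 3 E + E\right)\right) = - 2 \left(1 - 2 E\right) = -2 + 4 E$)
$b{\left(J,x \right)} = J + x$ ($b{\left(J,x \right)} = \left(J + x\right) + 0 = J + x$)
$8 + v{\left(9 \right)} b{\left(1,s \right)} = 8 + \left(-2 + 4 \cdot 9\right) \left(1 + 9\right) = 8 + \left(-2 + 36\right) 10 = 8 + 34 \cdot 10 = 8 + 340 = 348$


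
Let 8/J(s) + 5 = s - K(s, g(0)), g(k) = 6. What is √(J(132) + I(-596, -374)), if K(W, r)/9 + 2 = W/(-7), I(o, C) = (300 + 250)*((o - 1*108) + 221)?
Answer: 7*I*√26311323418/2203 ≈ 515.41*I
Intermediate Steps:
I(o, C) = 62150 + 550*o (I(o, C) = 550*((o - 108) + 221) = 550*((-108 + o) + 221) = 550*(113 + o) = 62150 + 550*o)
K(W, r) = -18 - 9*W/7 (K(W, r) = -18 + 9*(W/(-7)) = -18 + 9*(W*(-⅐)) = -18 + 9*(-W/7) = -18 - 9*W/7)
J(s) = 8/(13 + 16*s/7) (J(s) = 8/(-5 + (s - (-18 - 9*s/7))) = 8/(-5 + (s + (18 + 9*s/7))) = 8/(-5 + (18 + 16*s/7)) = 8/(13 + 16*s/7))
√(J(132) + I(-596, -374)) = √(56/(91 + 16*132) + (62150 + 550*(-596))) = √(56/(91 + 2112) + (62150 - 327800)) = √(56/2203 - 265650) = √(-585226894/2203) = 7*I*√26311323418/2203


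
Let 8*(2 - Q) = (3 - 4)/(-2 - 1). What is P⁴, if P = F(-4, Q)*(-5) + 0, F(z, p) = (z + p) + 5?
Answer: 15882300625/331776 ≈ 47871.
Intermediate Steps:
Q = 47/24 (Q = 2 - (3 - 4)/(8*(-2 - 1)) = 2 - (-1)/(8*(-3)) = 2 - (-1)*(-1)/(8*3) = 2 - ⅛*⅓ = 2 - 1/24 = 47/24 ≈ 1.9583)
F(z, p) = 5 + p + z (F(z, p) = (p + z) + 5 = 5 + p + z)
P = -355/24 (P = (5 + 47/24 - 4)*(-5) + 0 = (71/24)*(-5) + 0 = -355/24 + 0 = -355/24 ≈ -14.792)
P⁴ = (-355/24)⁴ = 15882300625/331776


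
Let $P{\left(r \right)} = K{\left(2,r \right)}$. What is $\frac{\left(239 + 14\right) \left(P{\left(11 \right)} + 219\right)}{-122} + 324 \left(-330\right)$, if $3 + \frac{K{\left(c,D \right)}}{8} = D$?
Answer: $- \frac{13115839}{122} \approx -1.0751 \cdot 10^{5}$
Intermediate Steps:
$K{\left(c,D \right)} = -24 + 8 D$
$P{\left(r \right)} = -24 + 8 r$
$\frac{\left(239 + 14\right) \left(P{\left(11 \right)} + 219\right)}{-122} + 324 \left(-330\right) = \frac{\left(239 + 14\right) \left(\left(-24 + 8 \cdot 11\right) + 219\right)}{-122} + 324 \left(-330\right) = 253 \left(\left(-24 + 88\right) + 219\right) \left(- \frac{1}{122}\right) - 106920 = 253 \left(64 + 219\right) \left(- \frac{1}{122}\right) - 106920 = 253 \cdot 283 \left(- \frac{1}{122}\right) - 106920 = 71599 \left(- \frac{1}{122}\right) - 106920 = - \frac{71599}{122} - 106920 = - \frac{13115839}{122}$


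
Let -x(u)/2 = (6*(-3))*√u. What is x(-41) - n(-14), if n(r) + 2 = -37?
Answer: 39 + 36*I*√41 ≈ 39.0 + 230.51*I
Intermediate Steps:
x(u) = 36*√u (x(u) = -2*6*(-3)*√u = -(-36)*√u = 36*√u)
n(r) = -39 (n(r) = -2 - 37 = -39)
x(-41) - n(-14) = 36*√(-41) - 1*(-39) = 36*(I*√41) + 39 = 36*I*√41 + 39 = 39 + 36*I*√41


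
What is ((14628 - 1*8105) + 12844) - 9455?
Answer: 9912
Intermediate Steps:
((14628 - 1*8105) + 12844) - 9455 = ((14628 - 8105) + 12844) - 9455 = (6523 + 12844) - 9455 = 19367 - 9455 = 9912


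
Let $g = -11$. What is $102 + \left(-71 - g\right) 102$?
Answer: $-6018$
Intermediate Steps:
$102 + \left(-71 - g\right) 102 = 102 + \left(-71 - -11\right) 102 = 102 + \left(-71 + 11\right) 102 = 102 - 6120 = -6018$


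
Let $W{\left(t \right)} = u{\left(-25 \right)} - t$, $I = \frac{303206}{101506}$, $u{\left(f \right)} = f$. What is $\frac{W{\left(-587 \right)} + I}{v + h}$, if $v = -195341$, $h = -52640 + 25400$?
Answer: $- \frac{28674789}{11296653493} \approx -0.0025383$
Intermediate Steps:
$I = \frac{151603}{50753}$ ($I = 303206 \cdot \frac{1}{101506} = \frac{151603}{50753} \approx 2.9871$)
$h = -27240$
$W{\left(t \right)} = -25 - t$
$\frac{W{\left(-587 \right)} + I}{v + h} = \frac{\left(-25 - -587\right) + \frac{151603}{50753}}{-195341 - 27240} = \frac{\left(-25 + 587\right) + \frac{151603}{50753}}{-222581} = \left(562 + \frac{151603}{50753}\right) \left(- \frac{1}{222581}\right) = \frac{28674789}{50753} \left(- \frac{1}{222581}\right) = - \frac{28674789}{11296653493}$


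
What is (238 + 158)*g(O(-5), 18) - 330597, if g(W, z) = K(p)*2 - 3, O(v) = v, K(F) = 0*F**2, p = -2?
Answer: -331785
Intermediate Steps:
K(F) = 0
g(W, z) = -3 (g(W, z) = 0*2 - 3 = 0 - 3 = -3)
(238 + 158)*g(O(-5), 18) - 330597 = (238 + 158)*(-3) - 330597 = 396*(-3) - 330597 = -1188 - 330597 = -331785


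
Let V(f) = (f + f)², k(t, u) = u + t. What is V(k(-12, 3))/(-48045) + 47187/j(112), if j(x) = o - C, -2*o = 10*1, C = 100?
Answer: -7197249/16015 ≈ -449.41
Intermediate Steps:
k(t, u) = t + u
V(f) = 4*f² (V(f) = (2*f)² = 4*f²)
o = -5 ≈ -5.0000
j(x) = -105 (j(x) = -5 - 1*100 = -5 - 100 = -105)
V(k(-12, 3))/(-48045) + 47187/j(112) = (4*(-12 + 3)²)/(-48045) + 47187/(-105) = (4*(-9)²)*(-1/48045) + 47187*(-1/105) = (4*81)*(-1/48045) - 2247/5 = 324*(-1/48045) - 2247/5 = -108/16015 - 2247/5 = -7197249/16015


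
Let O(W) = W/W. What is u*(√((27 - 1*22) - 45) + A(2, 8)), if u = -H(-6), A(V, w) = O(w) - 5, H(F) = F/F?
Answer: 4 - 2*I*√10 ≈ 4.0 - 6.3246*I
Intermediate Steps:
H(F) = 1
O(W) = 1
A(V, w) = -4 (A(V, w) = 1 - 5 = -4)
u = -1 (u = -1*1 = -1)
u*(√((27 - 1*22) - 45) + A(2, 8)) = -(√((27 - 1*22) - 45) - 4) = -(√((27 - 22) - 45) - 4) = -(√(5 - 45) - 4) = -(√(-40) - 4) = -(2*I*√10 - 4) = -(-4 + 2*I*√10) = 4 - 2*I*√10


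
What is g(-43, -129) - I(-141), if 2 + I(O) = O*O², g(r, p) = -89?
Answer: 2803134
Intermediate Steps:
I(O) = -2 + O³ (I(O) = -2 + O*O² = -2 + O³)
g(-43, -129) - I(-141) = -89 - (-2 + (-141)³) = -89 - (-2 - 2803221) = -89 - 1*(-2803223) = -89 + 2803223 = 2803134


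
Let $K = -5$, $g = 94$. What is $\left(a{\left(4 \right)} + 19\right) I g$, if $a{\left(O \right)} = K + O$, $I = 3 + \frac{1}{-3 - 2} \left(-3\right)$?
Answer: $\frac{30456}{5} \approx 6091.2$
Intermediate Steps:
$I = \frac{18}{5}$ ($I = 3 + \frac{1}{-5} \left(-3\right) = 3 - - \frac{3}{5} = 3 + \frac{3}{5} = \frac{18}{5} \approx 3.6$)
$a{\left(O \right)} = -5 + O$
$\left(a{\left(4 \right)} + 19\right) I g = \left(\left(-5 + 4\right) + 19\right) \frac{18}{5} \cdot 94 = \left(-1 + 19\right) \frac{18}{5} \cdot 94 = 18 \cdot \frac{18}{5} \cdot 94 = \frac{324}{5} \cdot 94 = \frac{30456}{5}$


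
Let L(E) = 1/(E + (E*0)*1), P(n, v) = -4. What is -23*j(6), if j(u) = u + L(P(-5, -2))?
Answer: -529/4 ≈ -132.25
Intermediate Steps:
L(E) = 1/E (L(E) = 1/(E + 0*1) = 1/(E + 0) = 1/E)
j(u) = -¼ + u (j(u) = u + 1/(-4) = u - ¼ = -¼ + u)
-23*j(6) = -23*(-¼ + 6) = -23*23/4 = -529/4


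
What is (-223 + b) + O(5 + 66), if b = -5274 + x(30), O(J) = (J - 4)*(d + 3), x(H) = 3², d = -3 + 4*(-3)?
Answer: -6292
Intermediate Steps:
d = -15 (d = -3 - 12 = -15)
x(H) = 9
O(J) = 48 - 12*J (O(J) = (J - 4)*(-15 + 3) = (-4 + J)*(-12) = 48 - 12*J)
b = -5265 (b = -5274 + 9 = -5265)
(-223 + b) + O(5 + 66) = (-223 - 5265) + (48 - 12*(5 + 66)) = -5488 + (48 - 12*71) = -5488 + (48 - 852) = -5488 - 804 = -6292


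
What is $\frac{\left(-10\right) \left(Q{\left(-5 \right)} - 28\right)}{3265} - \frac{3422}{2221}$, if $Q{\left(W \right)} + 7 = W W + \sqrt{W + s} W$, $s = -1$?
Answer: $- \frac{2190146}{1450313} + \frac{10 i \sqrt{6}}{653} \approx -1.5101 + 0.037511 i$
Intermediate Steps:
$Q{\left(W \right)} = -7 + W^{2} + W \sqrt{-1 + W}$ ($Q{\left(W \right)} = -7 + \left(W W + \sqrt{W - 1} W\right) = -7 + \left(W^{2} + \sqrt{-1 + W} W\right) = -7 + \left(W^{2} + W \sqrt{-1 + W}\right) = -7 + W^{2} + W \sqrt{-1 + W}$)
$\frac{\left(-10\right) \left(Q{\left(-5 \right)} - 28\right)}{3265} - \frac{3422}{2221} = \frac{\left(-10\right) \left(\left(-7 + \left(-5\right)^{2} - 5 \sqrt{-1 - 5}\right) - 28\right)}{3265} - \frac{3422}{2221} = - 10 \left(\left(-7 + 25 - 5 \sqrt{-6}\right) - 28\right) \frac{1}{3265} - \frac{3422}{2221} = - 10 \left(\left(-7 + 25 - 5 i \sqrt{6}\right) - 28\right) \frac{1}{3265} - \frac{3422}{2221} = - 10 \left(\left(18 - 5 i \sqrt{6}\right) - 28\right) \frac{1}{3265} - \frac{3422}{2221} = - 10 \left(-10 - 5 i \sqrt{6}\right) \frac{1}{3265} - \frac{3422}{2221} = \left(100 + 50 i \sqrt{6}\right) \frac{1}{3265} - \frac{3422}{2221} = \left(\frac{20}{653} + \frac{10 i \sqrt{6}}{653}\right) - \frac{3422}{2221} = - \frac{2190146}{1450313} + \frac{10 i \sqrt{6}}{653}$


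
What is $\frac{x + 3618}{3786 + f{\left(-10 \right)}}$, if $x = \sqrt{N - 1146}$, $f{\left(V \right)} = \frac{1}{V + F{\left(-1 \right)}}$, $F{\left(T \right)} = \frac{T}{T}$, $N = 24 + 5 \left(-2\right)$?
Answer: $\frac{32562}{34073} + \frac{18 i \sqrt{283}}{34073} \approx 0.95565 + 0.008887 i$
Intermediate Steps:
$N = 14$ ($N = 24 - 10 = 14$)
$F{\left(T \right)} = 1$
$f{\left(V \right)} = \frac{1}{1 + V}$ ($f{\left(V \right)} = \frac{1}{V + 1} = \frac{1}{1 + V}$)
$x = 2 i \sqrt{283}$ ($x = \sqrt{14 - 1146} = \sqrt{-1132} = 2 i \sqrt{283} \approx 33.645 i$)
$\frac{x + 3618}{3786 + f{\left(-10 \right)}} = \frac{2 i \sqrt{283} + 3618}{3786 + \frac{1}{1 - 10}} = \frac{3618 + 2 i \sqrt{283}}{3786 + \frac{1}{-9}} = \frac{3618 + 2 i \sqrt{283}}{3786 - \frac{1}{9}} = \frac{3618 + 2 i \sqrt{283}}{\frac{34073}{9}} = \left(3618 + 2 i \sqrt{283}\right) \frac{9}{34073} = \frac{32562}{34073} + \frac{18 i \sqrt{283}}{34073}$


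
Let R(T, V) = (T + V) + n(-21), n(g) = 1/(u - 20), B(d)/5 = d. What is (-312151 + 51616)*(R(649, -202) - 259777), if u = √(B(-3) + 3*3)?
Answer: 13715604540000/203 + 260535*I*√6/406 ≈ 6.7565e+10 + 1571.9*I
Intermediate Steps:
B(d) = 5*d
u = I*√6 (u = √(5*(-3) + 3*3) = √(-15 + 9) = √(-6) = I*√6 ≈ 2.4495*I)
n(g) = 1/(-20 + I*√6) (n(g) = 1/(I*√6 - 20) = 1/(-20 + I*√6))
R(T, V) = -10/203 + T + V - I*√6/406 (R(T, V) = (T + V) + (-10/203 - I*√6/406) = -10/203 + T + V - I*√6/406)
(-312151 + 51616)*(R(649, -202) - 259777) = (-312151 + 51616)*((-10/203 + 649 - 202 - I*√6/406) - 259777) = -260535*((90731/203 - I*√6/406) - 259777) = -260535*(-52644000/203 - I*√6/406) = 13715604540000/203 + 260535*I*√6/406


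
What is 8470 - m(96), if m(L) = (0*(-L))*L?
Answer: 8470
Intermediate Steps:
m(L) = 0 (m(L) = 0*L = 0)
8470 - m(96) = 8470 - 1*0 = 8470 + 0 = 8470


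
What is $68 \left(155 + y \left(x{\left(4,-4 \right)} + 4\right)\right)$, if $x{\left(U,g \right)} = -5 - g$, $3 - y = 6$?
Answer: $9928$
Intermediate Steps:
$y = -3$ ($y = 3 - 6 = -3$)
$68 \left(155 + y \left(x{\left(4,-4 \right)} + 4\right)\right) = 68 \left(155 - 3 \left(\left(-5 - -4\right) + 4\right)\right) = 68 \left(155 - 3 \left(\left(-5 + 4\right) + 4\right)\right) = 68 \left(155 - 3 \left(-1 + 4\right)\right) = 68 \left(155 - 9\right) = 68 \cdot 146 = 9928$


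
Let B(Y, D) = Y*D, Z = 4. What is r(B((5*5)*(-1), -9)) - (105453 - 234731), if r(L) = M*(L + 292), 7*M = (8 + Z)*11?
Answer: 973190/7 ≈ 1.3903e+5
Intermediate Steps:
B(Y, D) = D*Y
M = 132/7 (M = ((8 + 4)*11)/7 = (12*11)/7 = (1/7)*132 = 132/7 ≈ 18.857)
r(L) = 38544/7 + 132*L/7 (r(L) = 132*(L + 292)/7 = 132*(292 + L)/7 = 38544/7 + 132*L/7)
r(B((5*5)*(-1), -9)) - (105453 - 234731) = (38544/7 + 132*(-9*5*5*(-1))/7) - (105453 - 234731) = (38544/7 + 132*(-225*(-1))/7) - 1*(-129278) = (38544/7 + 132*(-9*(-25))/7) + 129278 = (38544/7 + (132/7)*225) + 129278 = (38544/7 + 29700/7) + 129278 = 68244/7 + 129278 = 973190/7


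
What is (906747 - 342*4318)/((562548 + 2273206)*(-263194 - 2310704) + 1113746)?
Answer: 570009/7298940435346 ≈ 7.8095e-8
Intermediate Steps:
(906747 - 342*4318)/((562548 + 2273206)*(-263194 - 2310704) + 1113746) = (906747 - 1476756)/(2835754*(-2573898) + 1113746) = -570009/(-7298941549092 + 1113746) = -570009/(-7298940435346) = -570009*(-1/7298940435346) = 570009/7298940435346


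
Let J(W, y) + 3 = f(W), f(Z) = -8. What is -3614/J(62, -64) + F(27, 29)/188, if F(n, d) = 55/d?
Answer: 19704133/59972 ≈ 328.56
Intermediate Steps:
J(W, y) = -11 (J(W, y) = -3 - 8 = -11)
-3614/J(62, -64) + F(27, 29)/188 = -3614/(-11) + (55/29)/188 = -3614*(-1/11) + (55*(1/29))*(1/188) = 3614/11 + (55/29)*(1/188) = 3614/11 + 55/5452 = 19704133/59972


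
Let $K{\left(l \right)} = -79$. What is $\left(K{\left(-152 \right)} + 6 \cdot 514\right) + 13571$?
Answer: $16576$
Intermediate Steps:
$\left(K{\left(-152 \right)} + 6 \cdot 514\right) + 13571 = \left(-79 + 6 \cdot 514\right) + 13571 = \left(-79 + 3084\right) + 13571 = 3005 + 13571 = 16576$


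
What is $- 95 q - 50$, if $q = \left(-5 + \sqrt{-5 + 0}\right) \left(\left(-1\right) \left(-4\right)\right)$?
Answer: $1850 - 380 i \sqrt{5} \approx 1850.0 - 849.71 i$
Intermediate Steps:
$q = -20 + 4 i \sqrt{5}$ ($q = \left(-5 + \sqrt{-5}\right) 4 = \left(-5 + i \sqrt{5}\right) 4 = -20 + 4 i \sqrt{5} \approx -20.0 + 8.9443 i$)
$- 95 q - 50 = - 95 \left(-20 + 4 i \sqrt{5}\right) - 50 = \left(1900 - 380 i \sqrt{5}\right) - 50 = 1850 - 380 i \sqrt{5}$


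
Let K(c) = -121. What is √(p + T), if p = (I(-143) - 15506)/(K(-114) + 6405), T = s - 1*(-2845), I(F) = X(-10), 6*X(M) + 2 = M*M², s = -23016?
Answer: I*√199156042327/3142 ≈ 142.03*I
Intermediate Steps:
X(M) = -⅓ + M³/6 (X(M) = -⅓ + (M*M²)/6 = -⅓ + M³/6)
I(F) = -167 (I(F) = -⅓ + (⅙)*(-10)³ = -⅓ + (⅙)*(-1000) = -⅓ - 500/3 = -167)
T = -20171 (T = -23016 - 1*(-2845) = -23016 + 2845 = -20171)
p = -15673/6284 (p = (-167 - 15506)/(-121 + 6405) = -15673/6284 ≈ -2.4941)
√(p + T) = √(-15673/6284 - 20171) = √(-126770237/6284) = I*√199156042327/3142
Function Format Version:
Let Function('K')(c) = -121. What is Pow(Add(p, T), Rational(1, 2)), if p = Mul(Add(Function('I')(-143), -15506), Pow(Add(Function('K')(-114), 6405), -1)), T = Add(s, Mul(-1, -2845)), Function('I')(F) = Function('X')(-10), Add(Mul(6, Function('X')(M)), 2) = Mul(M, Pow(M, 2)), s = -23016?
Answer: Mul(Rational(1, 3142), I, Pow(199156042327, Rational(1, 2))) ≈ Mul(142.03, I)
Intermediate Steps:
Function('X')(M) = Add(Rational(-1, 3), Mul(Rational(1, 6), Pow(M, 3))) (Function('X')(M) = Add(Rational(-1, 3), Mul(Rational(1, 6), Mul(M, Pow(M, 2)))) = Add(Rational(-1, 3), Mul(Rational(1, 6), Pow(M, 3))))
Function('I')(F) = -167 (Function('I')(F) = Add(Rational(-1, 3), Mul(Rational(1, 6), Pow(-10, 3))) = Add(Rational(-1, 3), Mul(Rational(1, 6), -1000)) = Add(Rational(-1, 3), Rational(-500, 3)) = -167)
T = -20171 (T = Add(-23016, Mul(-1, -2845)) = Add(-23016, 2845) = -20171)
p = Rational(-15673, 6284) (p = Mul(Add(-167, -15506), Pow(Add(-121, 6405), -1)) = Mul(-15673, Pow(6284, -1)) = Mul(-15673, Rational(1, 6284)) = Rational(-15673, 6284) ≈ -2.4941)
Pow(Add(p, T), Rational(1, 2)) = Pow(Add(Rational(-15673, 6284), -20171), Rational(1, 2)) = Pow(Rational(-126770237, 6284), Rational(1, 2)) = Mul(Rational(1, 3142), I, Pow(199156042327, Rational(1, 2)))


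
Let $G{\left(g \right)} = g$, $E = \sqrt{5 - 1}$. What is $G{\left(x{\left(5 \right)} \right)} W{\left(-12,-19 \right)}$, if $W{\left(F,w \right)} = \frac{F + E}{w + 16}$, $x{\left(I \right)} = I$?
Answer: $\frac{50}{3} \approx 16.667$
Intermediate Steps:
$E = 2$ ($E = \sqrt{4} = 2$)
$W{\left(F,w \right)} = \frac{2 + F}{16 + w}$ ($W{\left(F,w \right)} = \frac{F + 2}{w + 16} = \frac{2 + F}{16 + w}$)
$G{\left(x{\left(5 \right)} \right)} W{\left(-12,-19 \right)} = 5 \frac{2 - 12}{16 - 19} = 5 \frac{1}{-3} \left(-10\right) = 5 \left(\left(- \frac{1}{3}\right) \left(-10\right)\right) = 5 \cdot \frac{10}{3} = \frac{50}{3}$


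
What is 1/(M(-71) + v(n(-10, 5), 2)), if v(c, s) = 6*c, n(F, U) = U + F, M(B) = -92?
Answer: -1/122 ≈ -0.0081967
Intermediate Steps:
n(F, U) = F + U
1/(M(-71) + v(n(-10, 5), 2)) = 1/(-92 + 6*(-10 + 5)) = 1/(-92 + 6*(-5)) = 1/(-92 - 30) = 1/(-122) = -1/122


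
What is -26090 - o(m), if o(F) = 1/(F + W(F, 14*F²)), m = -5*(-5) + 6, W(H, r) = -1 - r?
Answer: -350232159/13424 ≈ -26090.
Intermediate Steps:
m = 31 (m = 25 + 6 = 31)
o(F) = 1/(-1 + F - 14*F²) (o(F) = 1/(F + (-1 - 14*F²)) = 1/(-1 + F - 14*F²))
-26090 - o(m) = -26090 - (-1)/(1 - 1*31 + 14*31²) = -26090 - (-1)/(1 - 31 + 14*961) = -26090 - (-1)/(1 - 31 + 13454) = -26090 - (-1)/13424 = -26090 - 1*(-1/13424) = -26090 + 1/13424 = -350232159/13424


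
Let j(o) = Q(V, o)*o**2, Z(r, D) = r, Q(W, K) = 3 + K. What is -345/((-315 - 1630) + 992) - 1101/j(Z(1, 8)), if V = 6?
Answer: -1047873/3812 ≈ -274.89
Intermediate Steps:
j(o) = o**2*(3 + o) (j(o) = (3 + o)*o**2 = o**2*(3 + o))
-345/((-315 - 1630) + 992) - 1101/j(Z(1, 8)) = -345/((-315 - 1630) + 992) - 1101/(3 + 1) = -345/(-1945 + 992) - 1101/(1*4) = -345/(-953) - 1101/4 = -345*(-1/953) - 1101*1/4 = 345/953 - 1101/4 = -1047873/3812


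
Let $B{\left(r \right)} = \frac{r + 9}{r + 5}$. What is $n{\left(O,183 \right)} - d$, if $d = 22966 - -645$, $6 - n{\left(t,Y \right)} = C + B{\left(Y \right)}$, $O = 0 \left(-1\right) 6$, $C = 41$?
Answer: $- \frac{1111410}{47} \approx -23647.0$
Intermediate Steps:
$B{\left(r \right)} = \frac{9 + r}{5 + r}$
$O = 0$ ($O = 0 \cdot 6 = 0$)
$n{\left(t,Y \right)} = -35 - \frac{9 + Y}{5 + Y}$ ($n{\left(t,Y \right)} = 6 - \left(41 + \frac{9 + Y}{5 + Y}\right) = -35 - \frac{9 + Y}{5 + Y}$)
$d = 23611$ ($d = 22966 + 645 = 23611$)
$n{\left(O,183 \right)} - d = \frac{4 \left(-46 - 1647\right)}{5 + 183} - 23611 = \frac{4 \left(-46 - 1647\right)}{188} - 23611 = 4 \cdot \frac{1}{188} \left(-1693\right) - 23611 = - \frac{1693}{47} - 23611 = - \frac{1111410}{47}$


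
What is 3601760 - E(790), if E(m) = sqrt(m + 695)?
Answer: 3601760 - 3*sqrt(165) ≈ 3.6017e+6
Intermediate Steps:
E(m) = sqrt(695 + m)
3601760 - E(790) = 3601760 - sqrt(695 + 790) = 3601760 - sqrt(1485) = 3601760 - 3*sqrt(165)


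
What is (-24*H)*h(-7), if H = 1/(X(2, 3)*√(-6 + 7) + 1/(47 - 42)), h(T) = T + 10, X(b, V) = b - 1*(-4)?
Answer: -360/31 ≈ -11.613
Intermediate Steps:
X(b, V) = 4 + b (X(b, V) = b + 4 = 4 + b)
h(T) = 10 + T
H = 5/31 (H = 1/((4 + 2)*√(-6 + 7) + 1/(47 - 42)) = 1/(6*√1 + 1/5) = 1/(6*1 + ⅕) = 1/(6 + ⅕) = 1/(31/5) = 5/31 ≈ 0.16129)
(-24*H)*h(-7) = (-24*5/31)*(10 - 7) = -120/31*3 = -360/31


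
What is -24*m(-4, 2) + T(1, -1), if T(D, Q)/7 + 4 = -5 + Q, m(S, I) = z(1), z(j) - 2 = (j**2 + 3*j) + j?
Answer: -238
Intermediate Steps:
z(j) = 2 + j**2 + 4*j (z(j) = 2 + ((j**2 + 3*j) + j) = 2 + (j**2 + 4*j) = 2 + j**2 + 4*j)
m(S, I) = 7 (m(S, I) = 2 + 1**2 + 4*1 = 2 + 1 + 4 = 7)
T(D, Q) = -63 + 7*Q (T(D, Q) = -28 + 7*(-5 + Q) = -28 + (-35 + 7*Q) = -63 + 7*Q)
-24*m(-4, 2) + T(1, -1) = -24*7 + (-63 + 7*(-1)) = -168 + (-63 - 7) = -168 - 70 = -238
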